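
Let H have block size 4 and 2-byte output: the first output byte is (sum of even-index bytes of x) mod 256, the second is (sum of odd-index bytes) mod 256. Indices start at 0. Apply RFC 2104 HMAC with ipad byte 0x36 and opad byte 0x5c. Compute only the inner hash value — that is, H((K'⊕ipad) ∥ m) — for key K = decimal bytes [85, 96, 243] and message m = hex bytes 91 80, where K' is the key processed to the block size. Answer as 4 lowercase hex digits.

b90c

Key decimal bytes [85, 96, 243] = 55 60 f3 is 3 bytes ≤ B = 4; zero-pad to 4 bytes: K' = 55 60 f3 00.
K' ⊕ ipad = 63 56 c5 36.
Inner input = 63 56 c5 36 ∥ 91 80.
Inner hash: even-index sum = 441 mod 256 = 185; odd-index sum = 268 mod 256 = 12 → b9 0c.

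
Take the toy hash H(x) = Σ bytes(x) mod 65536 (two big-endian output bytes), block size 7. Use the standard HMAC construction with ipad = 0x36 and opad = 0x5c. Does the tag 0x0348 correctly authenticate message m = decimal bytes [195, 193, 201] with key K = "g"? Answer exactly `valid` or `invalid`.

valid

Key "g" = 67 is 1 byte ≤ B = 7; zero-pad to 7 bytes: K' = 67 00 00 00 00 00 00.
K' ⊕ ipad = 51 36 36 36 36 36 36; K' ⊕ opad = 3b 5c 5c 5c 5c 5c 5c.
Inner hash: sum = 81+54+54+54+54+54+54+195+193+201 = 994 → 03 e2.
Outer hash (recomputed tag): sum = 59+92+92+92+92+92+92+3+226 = 840 → 03 48.
Recomputed tag = 0348; claimed = 0348 → match.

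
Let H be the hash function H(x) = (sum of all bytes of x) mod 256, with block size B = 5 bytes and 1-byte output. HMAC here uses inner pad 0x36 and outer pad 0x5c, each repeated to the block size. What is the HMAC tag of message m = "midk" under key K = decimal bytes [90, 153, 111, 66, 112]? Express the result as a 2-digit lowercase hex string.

Key decimal bytes [90, 153, 111, 66, 112] = 5a 99 6f 42 70 is exactly B = 5 bytes: K' = 5a 99 6f 42 70.
K' ⊕ ipad = 6c af 59 74 46.  K' ⊕ opad = 06 c5 33 1e 2c.
Inner input = (K'⊕ipad) ∥ m = 6c af 59 74 46 ∥ 6d 69 64 6b.
Inner hash: sum = 108+175+89+116+70+109+105+100+107 = 979; mod 256 = 211 → d3.
Outer input = (K'⊕opad) ∥ inner = 06 c5 33 1e 2c ∥ d3.
Outer hash (tag): sum = 6+197+51+30+44+211 = 539; mod 256 = 27 → 1b.

1b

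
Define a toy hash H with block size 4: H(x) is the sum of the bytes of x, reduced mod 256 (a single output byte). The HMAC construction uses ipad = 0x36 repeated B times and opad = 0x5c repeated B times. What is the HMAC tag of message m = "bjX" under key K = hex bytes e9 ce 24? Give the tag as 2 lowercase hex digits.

5e

Key hex bytes e9 ce 24 is 3 bytes ≤ B = 4; zero-pad to 4 bytes: K' = e9 ce 24 00.
K' ⊕ ipad = df f8 12 36.  K' ⊕ opad = b5 92 78 5c.
Inner input = (K'⊕ipad) ∥ m = df f8 12 36 ∥ 62 6a 58.
Inner hash: sum = 223+248+18+54+98+106+88 = 835; mod 256 = 67 → 43.
Outer input = (K'⊕opad) ∥ inner = b5 92 78 5c ∥ 43.
Outer hash (tag): sum = 181+146+120+92+67 = 606; mod 256 = 94 → 5e.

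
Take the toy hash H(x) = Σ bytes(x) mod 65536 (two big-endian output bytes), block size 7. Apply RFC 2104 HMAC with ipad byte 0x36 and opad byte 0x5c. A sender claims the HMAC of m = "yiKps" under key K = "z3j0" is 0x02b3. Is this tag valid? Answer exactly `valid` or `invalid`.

valid

Key "z3j0" = 7a 33 6a 30 is 4 bytes ≤ B = 7; zero-pad to 7 bytes: K' = 7a 33 6a 30 00 00 00.
K' ⊕ ipad = 4c 05 5c 06 36 36 36; K' ⊕ opad = 26 6f 36 6c 5c 5c 5c.
Inner hash: sum = 76+5+92+6+54+54+54+121+105+75+112+115 = 869 → 03 65.
Outer hash (recomputed tag): sum = 38+111+54+108+92+92+92+3+101 = 691 → 02 b3.
Recomputed tag = 02b3; claimed = 02b3 → match.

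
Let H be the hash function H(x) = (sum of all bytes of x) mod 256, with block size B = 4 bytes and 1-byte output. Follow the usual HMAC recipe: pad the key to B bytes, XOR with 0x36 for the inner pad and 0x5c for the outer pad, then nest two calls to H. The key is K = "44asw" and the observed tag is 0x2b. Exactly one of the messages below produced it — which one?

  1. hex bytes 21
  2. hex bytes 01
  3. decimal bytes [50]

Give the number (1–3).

Key "44asw" = 34 34 61 73 77 is 5 bytes > B = 4, so hash it first: H(key) = b3, then zero-pad to 4 bytes: K' = b3 00 00 00.
K' ⊕ ipad = 85 36 36 36; K' ⊕ opad = ef 5c 5c 5c.
m1: inner = H(85 36 36 36 21) = 48; tag = H(ef 5c 5c 5c 48) = 4b
m2: inner = H(85 36 36 36 01) = 28; tag = H(ef 5c 5c 5c 28) = 2b ← matches
m3: inner = H(85 36 36 36 32) = 59; tag = H(ef 5c 5c 5c 59) = 5c

2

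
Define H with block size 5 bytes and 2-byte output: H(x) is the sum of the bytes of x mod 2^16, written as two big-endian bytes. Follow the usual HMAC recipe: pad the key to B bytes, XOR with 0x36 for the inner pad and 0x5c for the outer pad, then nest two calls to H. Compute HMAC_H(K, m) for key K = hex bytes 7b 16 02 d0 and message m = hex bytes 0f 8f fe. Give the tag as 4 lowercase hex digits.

0213

Key hex bytes 7b 16 02 d0 is 4 bytes ≤ B = 5; zero-pad to 5 bytes: K' = 7b 16 02 d0 00.
K' ⊕ ipad = 4d 20 34 e6 36.  K' ⊕ opad = 27 4a 5e 8c 5c.
Inner input = (K'⊕ipad) ∥ m = 4d 20 34 e6 36 ∥ 0f 8f fe.
Inner hash: sum = 77+32+52+230+54+15+143+254 = 857 → 03 59.
Outer input = (K'⊕opad) ∥ inner = 27 4a 5e 8c 5c ∥ 03 59.
Outer hash (tag): sum = 39+74+94+140+92+3+89 = 531 → 02 13.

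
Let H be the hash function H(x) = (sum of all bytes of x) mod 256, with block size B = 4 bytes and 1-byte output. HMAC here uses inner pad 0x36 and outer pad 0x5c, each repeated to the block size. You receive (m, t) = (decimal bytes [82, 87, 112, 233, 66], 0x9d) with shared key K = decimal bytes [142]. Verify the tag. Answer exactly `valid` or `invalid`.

invalid

Key decimal bytes [142] = 8e is 1 byte ≤ B = 4; zero-pad to 4 bytes: K' = 8e 00 00 00.
K' ⊕ ipad = b8 36 36 36; K' ⊕ opad = d2 5c 5c 5c.
Inner hash: sum = 184+54+54+54+82+87+112+233+66 = 926; mod 256 = 158 → 9e.
Outer hash (recomputed tag): sum = 210+92+92+92+158 = 644; mod 256 = 132 → 84.
Recomputed tag = 84; claimed = 9d → mismatch.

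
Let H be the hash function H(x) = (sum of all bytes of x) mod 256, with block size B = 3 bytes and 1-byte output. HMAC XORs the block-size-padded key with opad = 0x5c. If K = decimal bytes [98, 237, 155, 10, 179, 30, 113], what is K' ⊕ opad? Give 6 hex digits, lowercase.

Key decimal bytes [98, 237, 155, 10, 179, 30, 113] = 62 ed 9b 0a b3 1e 71 is 7 bytes > B = 3, so hash it first: H(key) = 36, then zero-pad to 3 bytes: K' = 36 00 00.
XOR each byte with 0x5c: 36⊕5c=6a, 00⊕5c=5c, 00⊕5c=5c.

6a5c5c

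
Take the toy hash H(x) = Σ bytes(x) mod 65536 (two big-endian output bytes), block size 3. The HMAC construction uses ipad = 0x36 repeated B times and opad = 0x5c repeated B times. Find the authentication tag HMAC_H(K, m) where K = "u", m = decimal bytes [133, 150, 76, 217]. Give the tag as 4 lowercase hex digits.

Key "u" = 75 is 1 byte ≤ B = 3; zero-pad to 3 bytes: K' = 75 00 00.
K' ⊕ ipad = 43 36 36.  K' ⊕ opad = 29 5c 5c.
Inner input = (K'⊕ipad) ∥ m = 43 36 36 ∥ 85 96 4c d9.
Inner hash: sum = 67+54+54+133+150+76+217 = 751 → 02 ef.
Outer input = (K'⊕opad) ∥ inner = 29 5c 5c ∥ 02 ef.
Outer hash (tag): sum = 41+92+92+2+239 = 466 → 01 d2.

01d2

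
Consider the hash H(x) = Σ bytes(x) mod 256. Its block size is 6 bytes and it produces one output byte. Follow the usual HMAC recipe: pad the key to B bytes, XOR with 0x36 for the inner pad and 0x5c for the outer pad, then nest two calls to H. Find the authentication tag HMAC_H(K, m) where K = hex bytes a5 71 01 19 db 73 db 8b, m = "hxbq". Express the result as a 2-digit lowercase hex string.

Key hex bytes a5 71 01 19 db 73 db 8b is 8 bytes > B = 6, so hash it first: H(key) = e4, then zero-pad to 6 bytes: K' = e4 00 00 00 00 00.
K' ⊕ ipad = d2 36 36 36 36 36.  K' ⊕ opad = b8 5c 5c 5c 5c 5c.
Inner input = (K'⊕ipad) ∥ m = d2 36 36 36 36 36 ∥ 68 78 62 71.
Inner hash: sum = 210+54+54+54+54+54+104+120+98+113 = 915; mod 256 = 147 → 93.
Outer input = (K'⊕opad) ∥ inner = b8 5c 5c 5c 5c 5c ∥ 93.
Outer hash (tag): sum = 184+92+92+92+92+92+147 = 791; mod 256 = 23 → 17.

17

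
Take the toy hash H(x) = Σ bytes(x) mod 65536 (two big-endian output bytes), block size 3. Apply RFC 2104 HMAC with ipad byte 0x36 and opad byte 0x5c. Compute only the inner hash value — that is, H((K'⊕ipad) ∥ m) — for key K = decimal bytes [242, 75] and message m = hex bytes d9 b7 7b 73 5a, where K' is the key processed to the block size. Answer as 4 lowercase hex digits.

Key decimal bytes [242, 75] = f2 4b is 2 bytes ≤ B = 3; zero-pad to 3 bytes: K' = f2 4b 00.
K' ⊕ ipad = c4 7d 36.
Inner input = c4 7d 36 ∥ d9 b7 7b 73 5a.
Inner hash: sum = 196+125+54+217+183+123+115+90 = 1103 → 04 4f.

044f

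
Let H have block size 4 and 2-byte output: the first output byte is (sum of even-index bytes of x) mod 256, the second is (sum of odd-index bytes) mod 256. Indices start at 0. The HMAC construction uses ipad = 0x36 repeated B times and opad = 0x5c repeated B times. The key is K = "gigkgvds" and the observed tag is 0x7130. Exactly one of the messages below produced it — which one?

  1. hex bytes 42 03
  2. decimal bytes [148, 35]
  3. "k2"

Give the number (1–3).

Key "gigkgvds" = 67 69 67 6b 67 76 64 73 is 8 bytes > B = 4, so hash it first: H(key) = 99 bd, then zero-pad to 4 bytes: K' = 99 bd 00 00.
K' ⊕ ipad = af 8b 36 36; K' ⊕ opad = c5 e1 5c 5c.
m1: inner = H(af 8b 36 36 42 03) = 27 c4; tag = H(c5 e1 5c 5c 27 c4) = 4801
m2: inner = H(af 8b 36 36 94 23) = 79 e4; tag = H(c5 e1 5c 5c 79 e4) = 9a21
m3: inner = H(af 8b 36 36 6b 32) = 50 f3; tag = H(c5 e1 5c 5c 50 f3) = 7130 ← matches

3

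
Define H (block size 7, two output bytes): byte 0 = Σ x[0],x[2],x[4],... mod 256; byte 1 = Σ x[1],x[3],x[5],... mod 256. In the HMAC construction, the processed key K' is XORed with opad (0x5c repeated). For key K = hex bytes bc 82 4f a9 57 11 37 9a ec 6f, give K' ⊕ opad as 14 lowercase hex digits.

d9195c5c5c5c5c

Key hex bytes bc 82 4f a9 57 11 37 9a ec 6f is 10 bytes > B = 7, so hash it first: H(key) = 85 45, then zero-pad to 7 bytes: K' = 85 45 00 00 00 00 00.
XOR each byte with 0x5c: 85⊕5c=d9, 45⊕5c=19, 00⊕5c=5c, 00⊕5c=5c, 00⊕5c=5c, 00⊕5c=5c, 00⊕5c=5c.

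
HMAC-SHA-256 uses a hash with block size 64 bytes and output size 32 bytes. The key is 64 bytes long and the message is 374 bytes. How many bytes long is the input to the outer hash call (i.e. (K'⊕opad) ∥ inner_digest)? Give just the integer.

Key is 64 ≤ 64 bytes, zero-padded: |K'| = 64.
Outer input = (K'⊕opad) ∥ H(inner) → 64 + 32 = 96 bytes.

96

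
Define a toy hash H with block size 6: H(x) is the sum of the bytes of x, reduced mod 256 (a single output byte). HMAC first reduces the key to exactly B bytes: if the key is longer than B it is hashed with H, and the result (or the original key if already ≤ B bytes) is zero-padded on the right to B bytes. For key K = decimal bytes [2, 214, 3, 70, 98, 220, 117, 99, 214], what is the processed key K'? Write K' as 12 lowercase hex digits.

|K| = 9 > B = 6, so first hash the key.
H(K): sum = 2+214+3+70+98+220+117+99+214 = 1037; mod 256 = 13 → 0d.
Zero-pad H(K) = 0d to 6 bytes: K' = 0d 00 00 00 00 00.

0d0000000000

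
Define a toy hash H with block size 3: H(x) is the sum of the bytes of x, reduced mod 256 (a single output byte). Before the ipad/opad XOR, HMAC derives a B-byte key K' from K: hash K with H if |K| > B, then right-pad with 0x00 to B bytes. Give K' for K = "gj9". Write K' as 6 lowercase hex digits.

Key "gj9" = 67 6a 39 is exactly B = 3 bytes: K' = 67 6a 39.

676a39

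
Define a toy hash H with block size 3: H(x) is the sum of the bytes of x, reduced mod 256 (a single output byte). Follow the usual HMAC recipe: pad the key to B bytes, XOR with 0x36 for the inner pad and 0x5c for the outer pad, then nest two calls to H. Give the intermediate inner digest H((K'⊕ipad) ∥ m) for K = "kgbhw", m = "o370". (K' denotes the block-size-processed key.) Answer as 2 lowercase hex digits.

9a

Key "kgbhw" = 6b 67 62 68 77 is 5 bytes > B = 3, so hash it first: H(key) = 13, then zero-pad to 3 bytes: K' = 13 00 00.
K' ⊕ ipad = 25 36 36.
Inner input = 25 36 36 ∥ 6f 33 37 30.
Inner hash: sum = 37+54+54+111+51+55+48 = 410; mod 256 = 154 → 9a.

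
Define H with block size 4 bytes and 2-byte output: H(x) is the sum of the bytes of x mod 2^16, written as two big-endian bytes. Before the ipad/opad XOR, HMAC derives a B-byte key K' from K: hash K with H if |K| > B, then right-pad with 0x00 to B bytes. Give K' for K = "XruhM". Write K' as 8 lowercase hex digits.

01f40000

|K| = 5 > B = 4, so first hash the key.
H(K): sum = 88+114+117+104+77 = 500 → 01 f4.
Zero-pad H(K) = 01 f4 to 4 bytes: K' = 01 f4 00 00.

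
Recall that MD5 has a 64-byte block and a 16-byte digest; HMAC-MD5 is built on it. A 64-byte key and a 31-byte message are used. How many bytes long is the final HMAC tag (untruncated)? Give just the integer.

16

The tag is one MD5 digest: 16 bytes.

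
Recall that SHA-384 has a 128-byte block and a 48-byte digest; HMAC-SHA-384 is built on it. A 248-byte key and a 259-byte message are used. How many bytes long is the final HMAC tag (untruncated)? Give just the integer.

48

The tag is one SHA-384 digest: 48 bytes.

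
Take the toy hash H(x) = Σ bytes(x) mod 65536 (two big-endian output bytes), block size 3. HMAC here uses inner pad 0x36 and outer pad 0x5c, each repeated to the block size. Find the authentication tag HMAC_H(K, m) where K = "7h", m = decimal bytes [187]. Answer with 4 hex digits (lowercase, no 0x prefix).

014c

Key "7h" = 37 68 is 2 bytes ≤ B = 3; zero-pad to 3 bytes: K' = 37 68 00.
K' ⊕ ipad = 01 5e 36.  K' ⊕ opad = 6b 34 5c.
Inner input = (K'⊕ipad) ∥ m = 01 5e 36 ∥ bb.
Inner hash: sum = 1+94+54+187 = 336 → 01 50.
Outer input = (K'⊕opad) ∥ inner = 6b 34 5c ∥ 01 50.
Outer hash (tag): sum = 107+52+92+1+80 = 332 → 01 4c.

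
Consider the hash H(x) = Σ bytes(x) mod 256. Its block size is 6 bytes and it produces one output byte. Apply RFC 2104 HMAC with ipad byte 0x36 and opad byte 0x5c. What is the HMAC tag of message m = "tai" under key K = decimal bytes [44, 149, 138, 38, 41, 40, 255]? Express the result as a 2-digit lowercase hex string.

ac

Key decimal bytes [44, 149, 138, 38, 41, 40, 255] = 2c 95 8a 26 29 28 ff is 7 bytes > B = 6, so hash it first: H(key) = c1, then zero-pad to 6 bytes: K' = c1 00 00 00 00 00.
K' ⊕ ipad = f7 36 36 36 36 36.  K' ⊕ opad = 9d 5c 5c 5c 5c 5c.
Inner input = (K'⊕ipad) ∥ m = f7 36 36 36 36 36 ∥ 74 61 69.
Inner hash: sum = 247+54+54+54+54+54+116+97+105 = 835; mod 256 = 67 → 43.
Outer input = (K'⊕opad) ∥ inner = 9d 5c 5c 5c 5c 5c ∥ 43.
Outer hash (tag): sum = 157+92+92+92+92+92+67 = 684; mod 256 = 172 → ac.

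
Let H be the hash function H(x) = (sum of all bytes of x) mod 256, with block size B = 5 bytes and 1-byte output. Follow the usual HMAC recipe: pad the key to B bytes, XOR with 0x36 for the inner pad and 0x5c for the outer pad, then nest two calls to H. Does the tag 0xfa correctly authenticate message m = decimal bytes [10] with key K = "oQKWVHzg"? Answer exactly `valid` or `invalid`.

invalid

Key "oQKWVHzg" = 6f 51 4b 57 56 48 7a 67 is 8 bytes > B = 5, so hash it first: H(key) = e1, then zero-pad to 5 bytes: K' = e1 00 00 00 00.
K' ⊕ ipad = d7 36 36 36 36; K' ⊕ opad = bd 5c 5c 5c 5c.
Inner hash: sum = 215+54+54+54+54+10 = 441; mod 256 = 185 → b9.
Outer hash (recomputed tag): sum = 189+92+92+92+92+185 = 742; mod 256 = 230 → e6.
Recomputed tag = e6; claimed = fa → mismatch.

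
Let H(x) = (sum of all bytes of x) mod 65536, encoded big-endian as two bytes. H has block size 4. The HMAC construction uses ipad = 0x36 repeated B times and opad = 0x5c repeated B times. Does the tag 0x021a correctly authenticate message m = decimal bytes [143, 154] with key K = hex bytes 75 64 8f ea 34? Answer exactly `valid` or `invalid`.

Key hex bytes 75 64 8f ea 34 is 5 bytes > B = 4, so hash it first: H(key) = 02 86, then zero-pad to 4 bytes: K' = 02 86 00 00.
K' ⊕ ipad = 34 b0 36 36; K' ⊕ opad = 5e da 5c 5c.
Inner hash: sum = 52+176+54+54+143+154 = 633 → 02 79.
Outer hash (recomputed tag): sum = 94+218+92+92+2+121 = 619 → 02 6b.
Recomputed tag = 026b; claimed = 021a → mismatch.

invalid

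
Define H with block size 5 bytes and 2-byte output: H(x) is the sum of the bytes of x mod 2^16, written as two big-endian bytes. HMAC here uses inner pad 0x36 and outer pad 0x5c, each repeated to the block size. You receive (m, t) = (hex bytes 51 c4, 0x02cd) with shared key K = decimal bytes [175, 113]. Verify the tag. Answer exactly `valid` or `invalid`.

valid

Key decimal bytes [175, 113] = af 71 is 2 bytes ≤ B = 5; zero-pad to 5 bytes: K' = af 71 00 00 00.
K' ⊕ ipad = 99 47 36 36 36; K' ⊕ opad = f3 2d 5c 5c 5c.
Inner hash: sum = 153+71+54+54+54+81+196 = 663 → 02 97.
Outer hash (recomputed tag): sum = 243+45+92+92+92+2+151 = 717 → 02 cd.
Recomputed tag = 02cd; claimed = 02cd → match.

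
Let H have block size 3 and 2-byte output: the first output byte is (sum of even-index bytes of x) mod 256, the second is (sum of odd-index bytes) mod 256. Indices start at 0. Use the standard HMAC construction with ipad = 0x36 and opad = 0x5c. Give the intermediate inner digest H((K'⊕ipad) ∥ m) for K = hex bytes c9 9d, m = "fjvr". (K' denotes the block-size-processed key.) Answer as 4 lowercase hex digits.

Key hex bytes c9 9d is 2 bytes ≤ B = 3; zero-pad to 3 bytes: K' = c9 9d 00.
K' ⊕ ipad = ff ab 36.
Inner input = ff ab 36 ∥ 66 6a 76 72.
Inner hash: even-index sum = 529 mod 256 = 17; odd-index sum = 391 mod 256 = 135 → 11 87.

1187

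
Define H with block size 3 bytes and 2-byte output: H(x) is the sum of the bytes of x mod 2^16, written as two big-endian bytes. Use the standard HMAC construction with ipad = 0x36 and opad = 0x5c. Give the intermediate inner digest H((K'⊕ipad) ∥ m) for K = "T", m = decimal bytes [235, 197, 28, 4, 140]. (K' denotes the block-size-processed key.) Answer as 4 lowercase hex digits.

Key "T" = 54 is 1 byte ≤ B = 3; zero-pad to 3 bytes: K' = 54 00 00.
K' ⊕ ipad = 62 36 36.
Inner input = 62 36 36 ∥ eb c5 1c 04 8c.
Inner hash: sum = 98+54+54+235+197+28+4+140 = 810 → 03 2a.

032a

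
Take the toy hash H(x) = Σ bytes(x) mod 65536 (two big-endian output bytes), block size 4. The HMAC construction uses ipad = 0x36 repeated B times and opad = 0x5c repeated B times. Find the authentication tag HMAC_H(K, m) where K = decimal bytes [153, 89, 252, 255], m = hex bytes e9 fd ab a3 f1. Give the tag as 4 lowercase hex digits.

Key decimal bytes [153, 89, 252, 255] = 99 59 fc ff is exactly B = 4 bytes: K' = 99 59 fc ff.
K' ⊕ ipad = af 6f ca c9.  K' ⊕ opad = c5 05 a0 a3.
Inner input = (K'⊕ipad) ∥ m = af 6f ca c9 ∥ e9 fd ab a3 f1.
Inner hash: sum = 175+111+202+201+233+253+171+163+241 = 1750 → 06 d6.
Outer input = (K'⊕opad) ∥ inner = c5 05 a0 a3 ∥ 06 d6.
Outer hash (tag): sum = 197+5+160+163+6+214 = 745 → 02 e9.

02e9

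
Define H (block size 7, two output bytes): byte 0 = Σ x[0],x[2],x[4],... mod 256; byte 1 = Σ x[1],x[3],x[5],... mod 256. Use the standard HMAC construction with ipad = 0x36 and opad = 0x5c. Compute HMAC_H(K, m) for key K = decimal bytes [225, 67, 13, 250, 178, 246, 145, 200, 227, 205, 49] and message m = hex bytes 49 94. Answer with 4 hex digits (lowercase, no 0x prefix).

e0f5

Key decimal bytes [225, 67, 13, 250, 178, 246, 145, 200, 227, 205, 49] = e1 43 0d fa b2 f6 91 c8 e3 cd 31 is 11 bytes > B = 7, so hash it first: H(key) = 45 c8, then zero-pad to 7 bytes: K' = 45 c8 00 00 00 00 00.
K' ⊕ ipad = 73 fe 36 36 36 36 36.  K' ⊕ opad = 19 94 5c 5c 5c 5c 5c.
Inner input = (K'⊕ipad) ∥ m = 73 fe 36 36 36 36 36 ∥ 49 94.
Inner hash: even-index sum = 425 mod 256 = 169; odd-index sum = 435 mod 256 = 179 → a9 b3.
Outer input = (K'⊕opad) ∥ inner = 19 94 5c 5c 5c 5c 5c ∥ a9 b3.
Outer hash (tag): even-index sum = 480 mod 256 = 224; odd-index sum = 501 mod 256 = 245 → e0 f5.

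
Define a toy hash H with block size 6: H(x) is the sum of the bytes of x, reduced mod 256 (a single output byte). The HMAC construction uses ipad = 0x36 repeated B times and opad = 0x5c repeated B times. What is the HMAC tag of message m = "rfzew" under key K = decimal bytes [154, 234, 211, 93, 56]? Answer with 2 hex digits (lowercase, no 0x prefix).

16

Key decimal bytes [154, 234, 211, 93, 56] = 9a ea d3 5d 38 is 5 bytes ≤ B = 6; zero-pad to 6 bytes: K' = 9a ea d3 5d 38 00.
K' ⊕ ipad = ac dc e5 6b 0e 36.  K' ⊕ opad = c6 b6 8f 01 64 5c.
Inner input = (K'⊕ipad) ∥ m = ac dc e5 6b 0e 36 ∥ 72 66 7a 65 77.
Inner hash: sum = 172+220+229+107+14+54+114+102+122+101+119 = 1354; mod 256 = 74 → 4a.
Outer input = (K'⊕opad) ∥ inner = c6 b6 8f 01 64 5c ∥ 4a.
Outer hash (tag): sum = 198+182+143+1+100+92+74 = 790; mod 256 = 22 → 16.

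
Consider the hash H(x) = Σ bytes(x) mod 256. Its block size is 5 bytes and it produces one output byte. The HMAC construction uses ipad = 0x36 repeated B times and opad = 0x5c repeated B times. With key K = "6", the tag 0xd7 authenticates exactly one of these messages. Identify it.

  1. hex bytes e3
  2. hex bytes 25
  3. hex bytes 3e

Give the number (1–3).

Key "6" = 36 is 1 byte ≤ B = 5; zero-pad to 5 bytes: K' = 36 00 00 00 00.
K' ⊕ ipad = 00 36 36 36 36; K' ⊕ opad = 6a 5c 5c 5c 5c.
m1: inner = H(00 36 36 36 36 e3) = bb; tag = H(6a 5c 5c 5c 5c bb) = 95
m2: inner = H(00 36 36 36 36 25) = fd; tag = H(6a 5c 5c 5c 5c fd) = d7 ← matches
m3: inner = H(00 36 36 36 36 3e) = 16; tag = H(6a 5c 5c 5c 5c 16) = f0

2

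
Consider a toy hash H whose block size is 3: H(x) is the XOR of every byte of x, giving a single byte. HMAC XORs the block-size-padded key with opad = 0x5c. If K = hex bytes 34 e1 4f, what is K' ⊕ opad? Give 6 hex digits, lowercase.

68bd13

Key hex bytes 34 e1 4f is exactly B = 3 bytes: K' = 34 e1 4f.
XOR each byte with 0x5c: 34⊕5c=68, e1⊕5c=bd, 4f⊕5c=13.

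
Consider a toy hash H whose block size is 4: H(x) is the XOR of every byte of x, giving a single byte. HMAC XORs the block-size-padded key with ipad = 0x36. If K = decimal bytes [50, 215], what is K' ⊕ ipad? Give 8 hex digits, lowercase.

Key decimal bytes [50, 215] = 32 d7 is 2 bytes ≤ B = 4; zero-pad to 4 bytes: K' = 32 d7 00 00.
XOR each byte with 0x36: 32⊕36=04, d7⊕36=e1, 00⊕36=36, 00⊕36=36.

04e13636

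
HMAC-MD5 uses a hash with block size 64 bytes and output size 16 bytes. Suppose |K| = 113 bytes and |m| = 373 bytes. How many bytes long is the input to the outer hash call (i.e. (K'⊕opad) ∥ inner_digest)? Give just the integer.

Key is 113 > 64 bytes, so it is hashed to 16 bytes then zero-padded to 64: |K'| = 64.
Outer input = (K'⊕opad) ∥ H(inner) → 64 + 16 = 80 bytes.

80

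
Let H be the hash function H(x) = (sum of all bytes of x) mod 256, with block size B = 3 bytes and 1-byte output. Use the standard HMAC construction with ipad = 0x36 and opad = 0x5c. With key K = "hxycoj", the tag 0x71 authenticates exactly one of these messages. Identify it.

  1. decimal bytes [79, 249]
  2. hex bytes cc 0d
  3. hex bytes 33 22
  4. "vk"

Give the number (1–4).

4

Key "hxycoj" = 68 78 79 63 6f 6a is 6 bytes > B = 3, so hash it first: H(key) = 95, then zero-pad to 3 bytes: K' = 95 00 00.
K' ⊕ ipad = a3 36 36; K' ⊕ opad = c9 5c 5c.
m1: inner = H(a3 36 36 4f f9) = 57; tag = H(c9 5c 5c 57) = d8
m2: inner = H(a3 36 36 cc 0d) = e8; tag = H(c9 5c 5c e8) = 69
m3: inner = H(a3 36 36 33 22) = 64; tag = H(c9 5c 5c 64) = e5
m4: inner = H(a3 36 36 76 6b) = f0; tag = H(c9 5c 5c f0) = 71 ← matches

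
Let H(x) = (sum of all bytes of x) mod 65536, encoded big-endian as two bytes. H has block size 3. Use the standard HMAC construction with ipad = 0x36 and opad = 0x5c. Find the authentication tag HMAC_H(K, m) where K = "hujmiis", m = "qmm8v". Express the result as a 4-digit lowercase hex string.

0194

Key "hujmiis" = 68 75 6a 6d 69 69 73 is 7 bytes > B = 3, so hash it first: H(key) = 02 f9, then zero-pad to 3 bytes: K' = 02 f9 00.
K' ⊕ ipad = 34 cf 36.  K' ⊕ opad = 5e a5 5c.
Inner input = (K'⊕ipad) ∥ m = 34 cf 36 ∥ 71 6d 6d 38 76.
Inner hash: sum = 52+207+54+113+109+109+56+118 = 818 → 03 32.
Outer input = (K'⊕opad) ∥ inner = 5e a5 5c ∥ 03 32.
Outer hash (tag): sum = 94+165+92+3+50 = 404 → 01 94.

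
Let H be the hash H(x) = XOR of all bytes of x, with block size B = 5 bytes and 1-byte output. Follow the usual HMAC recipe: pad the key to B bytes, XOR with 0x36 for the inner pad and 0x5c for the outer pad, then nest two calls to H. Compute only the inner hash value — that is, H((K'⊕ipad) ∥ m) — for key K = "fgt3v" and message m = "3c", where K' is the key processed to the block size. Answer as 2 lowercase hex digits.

56

Key "fgt3v" = 66 67 74 33 76 is exactly B = 5 bytes: K' = 66 67 74 33 76.
K' ⊕ ipad = 50 51 42 05 40.
Inner input = 50 51 42 05 40 ∥ 33 63.
Inner hash: XOR 50⊕51⊕42⊕05⊕40⊕33⊕63 = 56.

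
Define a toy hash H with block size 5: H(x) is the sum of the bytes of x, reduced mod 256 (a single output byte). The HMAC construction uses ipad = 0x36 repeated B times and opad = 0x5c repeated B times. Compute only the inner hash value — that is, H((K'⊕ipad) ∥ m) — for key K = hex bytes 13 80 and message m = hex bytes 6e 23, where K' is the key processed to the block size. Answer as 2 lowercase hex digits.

0e

Key hex bytes 13 80 is 2 bytes ≤ B = 5; zero-pad to 5 bytes: K' = 13 80 00 00 00.
K' ⊕ ipad = 25 b6 36 36 36.
Inner input = 25 b6 36 36 36 ∥ 6e 23.
Inner hash: sum = 37+182+54+54+54+110+35 = 526; mod 256 = 14 → 0e.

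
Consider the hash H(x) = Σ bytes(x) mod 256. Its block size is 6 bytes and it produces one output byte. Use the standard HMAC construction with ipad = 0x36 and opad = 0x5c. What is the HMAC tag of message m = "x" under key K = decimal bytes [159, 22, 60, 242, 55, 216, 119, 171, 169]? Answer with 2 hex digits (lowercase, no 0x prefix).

be

Key decimal bytes [159, 22, 60, 242, 55, 216, 119, 171, 169] = 9f 16 3c f2 37 d8 77 ab a9 is 9 bytes > B = 6, so hash it first: H(key) = bd, then zero-pad to 6 bytes: K' = bd 00 00 00 00 00.
K' ⊕ ipad = 8b 36 36 36 36 36.  K' ⊕ opad = e1 5c 5c 5c 5c 5c.
Inner input = (K'⊕ipad) ∥ m = 8b 36 36 36 36 36 ∥ 78.
Inner hash: sum = 139+54+54+54+54+54+120 = 529; mod 256 = 17 → 11.
Outer input = (K'⊕opad) ∥ inner = e1 5c 5c 5c 5c 5c ∥ 11.
Outer hash (tag): sum = 225+92+92+92+92+92+17 = 702; mod 256 = 190 → be.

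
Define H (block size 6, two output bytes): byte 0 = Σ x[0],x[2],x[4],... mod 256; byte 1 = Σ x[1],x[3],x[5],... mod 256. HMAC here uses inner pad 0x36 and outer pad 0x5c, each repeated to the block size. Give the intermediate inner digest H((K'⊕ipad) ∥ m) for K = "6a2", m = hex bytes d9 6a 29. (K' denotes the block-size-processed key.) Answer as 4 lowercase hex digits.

Key "6a2" = 36 61 32 is 3 bytes ≤ B = 6; zero-pad to 6 bytes: K' = 36 61 32 00 00 00.
K' ⊕ ipad = 00 57 04 36 36 36.
Inner input = 00 57 04 36 36 36 ∥ d9 6a 29.
Inner hash: even-index sum = 316 mod 256 = 60; odd-index sum = 301 mod 256 = 45 → 3c 2d.

3c2d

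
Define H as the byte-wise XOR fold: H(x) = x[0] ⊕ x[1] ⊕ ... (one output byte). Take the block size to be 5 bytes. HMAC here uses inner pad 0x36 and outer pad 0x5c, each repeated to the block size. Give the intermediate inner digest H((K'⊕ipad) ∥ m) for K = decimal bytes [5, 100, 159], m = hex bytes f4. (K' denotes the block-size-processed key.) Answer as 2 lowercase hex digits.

Key decimal bytes [5, 100, 159] = 05 64 9f is 3 bytes ≤ B = 5; zero-pad to 5 bytes: K' = 05 64 9f 00 00.
K' ⊕ ipad = 33 52 a9 36 36.
Inner input = 33 52 a9 36 36 ∥ f4.
Inner hash: XOR 33⊕52⊕a9⊕36⊕36⊕f4 = 3c.

3c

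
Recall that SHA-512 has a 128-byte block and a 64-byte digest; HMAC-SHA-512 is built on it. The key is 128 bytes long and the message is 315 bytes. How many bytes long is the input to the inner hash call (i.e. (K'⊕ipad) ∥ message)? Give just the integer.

443

Key is 128 ≤ 128 bytes, zero-padded: |K'| = 128.
Inner input = (K'⊕ipad) ∥ m → 128 + 315 = 443 bytes.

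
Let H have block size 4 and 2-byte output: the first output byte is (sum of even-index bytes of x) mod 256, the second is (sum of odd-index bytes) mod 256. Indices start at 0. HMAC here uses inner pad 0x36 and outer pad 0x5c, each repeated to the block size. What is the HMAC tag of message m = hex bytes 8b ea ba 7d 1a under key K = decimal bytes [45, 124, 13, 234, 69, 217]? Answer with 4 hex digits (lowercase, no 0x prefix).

Key decimal bytes [45, 124, 13, 234, 69, 217] = 2d 7c 0d ea 45 d9 is 6 bytes > B = 4, so hash it first: H(key) = 7f 3f, then zero-pad to 4 bytes: K' = 7f 3f 00 00.
K' ⊕ ipad = 49 09 36 36.  K' ⊕ opad = 23 63 5c 5c.
Inner input = (K'⊕ipad) ∥ m = 49 09 36 36 ∥ 8b ea ba 7d 1a.
Inner hash: even-index sum = 478 mod 256 = 222; odd-index sum = 422 mod 256 = 166 → de a6.
Outer input = (K'⊕opad) ∥ inner = 23 63 5c 5c ∥ de a6.
Outer hash (tag): even-index sum = 349 mod 256 = 93; odd-index sum = 357 mod 256 = 101 → 5d 65.

5d65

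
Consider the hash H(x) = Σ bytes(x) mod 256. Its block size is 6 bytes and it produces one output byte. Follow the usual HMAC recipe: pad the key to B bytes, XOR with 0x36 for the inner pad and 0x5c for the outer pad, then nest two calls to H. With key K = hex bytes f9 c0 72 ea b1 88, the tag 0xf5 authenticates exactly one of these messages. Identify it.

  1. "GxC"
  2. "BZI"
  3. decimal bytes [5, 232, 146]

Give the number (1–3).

Key hex bytes f9 c0 72 ea b1 88 is exactly B = 6 bytes: K' = f9 c0 72 ea b1 88.
K' ⊕ ipad = cf f6 44 dc 87 be; K' ⊕ opad = a5 9c 2e b6 ed d4.
m1: inner = H(cf f6 44 dc 87 be 47 78 43) = 2c; tag = H(a5 9c 2e b6 ed d4 2c) = 12
m2: inner = H(cf f6 44 dc 87 be 42 5a 49) = 0f; tag = H(a5 9c 2e b6 ed d4 0f) = f5 ← matches
m3: inner = H(cf f6 44 dc 87 be 05 e8 92) = a9; tag = H(a5 9c 2e b6 ed d4 a9) = 8f

2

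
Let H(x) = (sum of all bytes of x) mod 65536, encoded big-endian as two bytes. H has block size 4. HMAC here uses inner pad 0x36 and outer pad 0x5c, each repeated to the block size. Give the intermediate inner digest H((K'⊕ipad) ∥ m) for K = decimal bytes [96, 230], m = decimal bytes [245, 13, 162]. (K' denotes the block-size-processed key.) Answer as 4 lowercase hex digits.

Key decimal bytes [96, 230] = 60 e6 is 2 bytes ≤ B = 4; zero-pad to 4 bytes: K' = 60 e6 00 00.
K' ⊕ ipad = 56 d0 36 36.
Inner input = 56 d0 36 36 ∥ f5 0d a2.
Inner hash: sum = 86+208+54+54+245+13+162 = 822 → 03 36.

0336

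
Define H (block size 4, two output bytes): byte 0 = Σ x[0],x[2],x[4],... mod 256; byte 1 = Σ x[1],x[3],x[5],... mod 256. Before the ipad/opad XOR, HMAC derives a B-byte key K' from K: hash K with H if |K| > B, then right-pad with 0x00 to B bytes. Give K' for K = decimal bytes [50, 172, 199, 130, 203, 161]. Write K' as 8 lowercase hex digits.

|K| = 6 > B = 4, so first hash the key.
H(K): even-index sum = 452 mod 256 = 196; odd-index sum = 463 mod 256 = 207 → c4 cf.
Zero-pad H(K) = c4 cf to 4 bytes: K' = c4 cf 00 00.

c4cf0000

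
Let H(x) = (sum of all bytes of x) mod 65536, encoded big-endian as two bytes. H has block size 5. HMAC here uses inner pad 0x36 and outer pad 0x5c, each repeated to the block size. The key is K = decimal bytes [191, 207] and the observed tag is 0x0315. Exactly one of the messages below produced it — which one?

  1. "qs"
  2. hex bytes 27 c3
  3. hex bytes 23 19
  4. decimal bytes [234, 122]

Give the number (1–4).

4

Key decimal bytes [191, 207] = bf cf is 2 bytes ≤ B = 5; zero-pad to 5 bytes: K' = bf cf 00 00 00.
K' ⊕ ipad = 89 f9 36 36 36; K' ⊕ opad = e3 93 5c 5c 5c.
m1: inner = H(89 f9 36 36 36 71 73) = 03 08; tag = H(e3 93 5c 5c 5c 03 08) = 0295
m2: inner = H(89 f9 36 36 36 27 c3) = 03 0e; tag = H(e3 93 5c 5c 5c 03 0e) = 029b
m3: inner = H(89 f9 36 36 36 23 19) = 02 60; tag = H(e3 93 5c 5c 5c 02 60) = 02ec
m4: inner = H(89 f9 36 36 36 ea 7a) = 03 88; tag = H(e3 93 5c 5c 5c 03 88) = 0315 ← matches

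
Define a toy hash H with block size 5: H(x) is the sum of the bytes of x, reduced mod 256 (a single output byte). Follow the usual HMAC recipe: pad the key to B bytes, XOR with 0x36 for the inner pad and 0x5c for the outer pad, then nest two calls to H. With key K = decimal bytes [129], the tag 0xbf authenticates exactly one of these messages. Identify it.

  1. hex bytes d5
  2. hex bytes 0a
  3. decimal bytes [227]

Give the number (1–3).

3

Key decimal bytes [129] = 81 is 1 byte ≤ B = 5; zero-pad to 5 bytes: K' = 81 00 00 00 00.
K' ⊕ ipad = b7 36 36 36 36; K' ⊕ opad = dd 5c 5c 5c 5c.
m1: inner = H(b7 36 36 36 36 d5) = 64; tag = H(dd 5c 5c 5c 5c 64) = b1
m2: inner = H(b7 36 36 36 36 0a) = 99; tag = H(dd 5c 5c 5c 5c 99) = e6
m3: inner = H(b7 36 36 36 36 e3) = 72; tag = H(dd 5c 5c 5c 5c 72) = bf ← matches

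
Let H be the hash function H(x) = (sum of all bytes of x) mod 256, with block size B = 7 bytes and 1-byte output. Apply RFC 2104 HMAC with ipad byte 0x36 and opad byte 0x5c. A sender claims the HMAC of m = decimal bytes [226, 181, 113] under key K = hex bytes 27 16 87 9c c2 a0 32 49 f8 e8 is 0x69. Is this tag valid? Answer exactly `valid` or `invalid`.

Key hex bytes 27 16 87 9c c2 a0 32 49 f8 e8 is 10 bytes > B = 7, so hash it first: H(key) = 1d, then zero-pad to 7 bytes: K' = 1d 00 00 00 00 00 00.
K' ⊕ ipad = 2b 36 36 36 36 36 36; K' ⊕ opad = 41 5c 5c 5c 5c 5c 5c.
Inner hash: sum = 43+54+54+54+54+54+54+226+181+113 = 887; mod 256 = 119 → 77.
Outer hash (recomputed tag): sum = 65+92+92+92+92+92+92+119 = 736; mod 256 = 224 → e0.
Recomputed tag = e0; claimed = 69 → mismatch.

invalid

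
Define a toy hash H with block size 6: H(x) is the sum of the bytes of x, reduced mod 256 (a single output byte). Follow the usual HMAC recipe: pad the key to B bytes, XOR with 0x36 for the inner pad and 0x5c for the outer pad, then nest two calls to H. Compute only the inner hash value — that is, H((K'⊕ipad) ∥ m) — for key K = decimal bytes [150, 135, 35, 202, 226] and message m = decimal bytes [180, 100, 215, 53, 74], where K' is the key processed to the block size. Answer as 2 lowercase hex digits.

Key decimal bytes [150, 135, 35, 202, 226] = 96 87 23 ca e2 is 5 bytes ≤ B = 6; zero-pad to 6 bytes: K' = 96 87 23 ca e2 00.
K' ⊕ ipad = a0 b1 15 fc d4 36.
Inner input = a0 b1 15 fc d4 36 ∥ b4 64 d7 35 4a.
Inner hash: sum = 160+177+21+252+212+54+180+100+215+53+74 = 1498; mod 256 = 218 → da.

da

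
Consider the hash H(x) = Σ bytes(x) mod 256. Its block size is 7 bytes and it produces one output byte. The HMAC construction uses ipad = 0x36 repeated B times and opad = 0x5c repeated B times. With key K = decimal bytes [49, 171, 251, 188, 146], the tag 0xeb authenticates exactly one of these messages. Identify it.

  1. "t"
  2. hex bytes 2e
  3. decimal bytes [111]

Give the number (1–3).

3

Key decimal bytes [49, 171, 251, 188, 146] = 31 ab fb bc 92 is 5 bytes ≤ B = 7; zero-pad to 7 bytes: K' = 31 ab fb bc 92 00 00.
K' ⊕ ipad = 07 9d cd 8a a4 36 36; K' ⊕ opad = 6d f7 a7 e0 ce 5c 5c.
m1: inner = H(07 9d cd 8a a4 36 36 74) = 7f; tag = H(6d f7 a7 e0 ce 5c 5c 7f) = f0
m2: inner = H(07 9d cd 8a a4 36 36 2e) = 39; tag = H(6d f7 a7 e0 ce 5c 5c 39) = aa
m3: inner = H(07 9d cd 8a a4 36 36 6f) = 7a; tag = H(6d f7 a7 e0 ce 5c 5c 7a) = eb ← matches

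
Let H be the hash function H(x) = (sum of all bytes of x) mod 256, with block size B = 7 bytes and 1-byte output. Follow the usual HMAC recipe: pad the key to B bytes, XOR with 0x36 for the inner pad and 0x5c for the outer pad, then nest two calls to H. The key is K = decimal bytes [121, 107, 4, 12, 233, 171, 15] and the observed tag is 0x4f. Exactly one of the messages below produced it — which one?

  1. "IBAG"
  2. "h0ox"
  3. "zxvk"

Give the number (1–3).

2

Key decimal bytes [121, 107, 4, 12, 233, 171, 15] = 79 6b 04 0c e9 ab 0f is exactly B = 7 bytes: K' = 79 6b 04 0c e9 ab 0f.
K' ⊕ ipad = 4f 5d 32 3a df 9d 39; K' ⊕ opad = 25 37 58 50 b5 f7 53.
m1: inner = H(4f 5d 32 3a df 9d 39 49 42 41 47) = e0; tag = H(25 37 58 50 b5 f7 53 e0) = e3
m2: inner = H(4f 5d 32 3a df 9d 39 68 30 6f 78) = 4c; tag = H(25 37 58 50 b5 f7 53 4c) = 4f ← matches
m3: inner = H(4f 5d 32 3a df 9d 39 7a 78 76 6b) = a0; tag = H(25 37 58 50 b5 f7 53 a0) = a3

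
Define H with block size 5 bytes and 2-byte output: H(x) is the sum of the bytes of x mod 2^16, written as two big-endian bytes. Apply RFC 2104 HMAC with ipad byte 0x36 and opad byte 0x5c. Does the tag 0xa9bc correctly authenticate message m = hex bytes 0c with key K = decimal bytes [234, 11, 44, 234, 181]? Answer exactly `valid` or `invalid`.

invalid

Key decimal bytes [234, 11, 44, 234, 181] = ea 0b 2c ea b5 is exactly B = 5 bytes: K' = ea 0b 2c ea b5.
K' ⊕ ipad = dc 3d 1a dc 83; K' ⊕ opad = b6 57 70 b6 e9.
Inner hash: sum = 220+61+26+220+131+12 = 670 → 02 9e.
Outer hash (recomputed tag): sum = 182+87+112+182+233+2+158 = 956 → 03 bc.
Recomputed tag = 03bc; claimed = a9bc → mismatch.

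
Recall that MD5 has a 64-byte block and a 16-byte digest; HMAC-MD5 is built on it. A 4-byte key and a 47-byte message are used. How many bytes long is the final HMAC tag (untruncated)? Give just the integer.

The tag is one MD5 digest: 16 bytes.

16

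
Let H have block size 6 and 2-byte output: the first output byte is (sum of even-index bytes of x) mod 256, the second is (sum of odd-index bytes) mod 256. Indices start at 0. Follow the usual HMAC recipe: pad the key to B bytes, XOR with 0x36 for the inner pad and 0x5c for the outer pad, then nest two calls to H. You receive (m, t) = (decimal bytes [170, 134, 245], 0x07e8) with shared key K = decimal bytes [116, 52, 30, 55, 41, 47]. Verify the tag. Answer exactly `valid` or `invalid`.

valid

Key decimal bytes [116, 52, 30, 55, 41, 47] = 74 34 1e 37 29 2f is exactly B = 6 bytes: K' = 74 34 1e 37 29 2f.
K' ⊕ ipad = 42 02 28 01 1f 19; K' ⊕ opad = 28 68 42 6b 75 73.
Inner hash: even-index sum = 552 mod 256 = 40; odd-index sum = 162 mod 256 = 162 → 28 a2.
Outer hash (recomputed tag): even-index sum = 263 mod 256 = 7; odd-index sum = 488 mod 256 = 232 → 07 e8.
Recomputed tag = 07e8; claimed = 07e8 → match.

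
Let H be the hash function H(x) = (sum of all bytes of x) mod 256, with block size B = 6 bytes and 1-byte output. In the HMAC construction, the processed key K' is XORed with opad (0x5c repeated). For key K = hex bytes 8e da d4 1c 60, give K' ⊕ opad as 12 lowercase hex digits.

Key hex bytes 8e da d4 1c 60 is 5 bytes ≤ B = 6; zero-pad to 6 bytes: K' = 8e da d4 1c 60 00.
XOR each byte with 0x5c: 8e⊕5c=d2, da⊕5c=86, d4⊕5c=88, 1c⊕5c=40, 60⊕5c=3c, 00⊕5c=5c.

d28688403c5c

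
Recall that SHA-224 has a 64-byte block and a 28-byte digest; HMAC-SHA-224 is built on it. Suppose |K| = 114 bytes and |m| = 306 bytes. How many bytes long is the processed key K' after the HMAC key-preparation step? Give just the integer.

Key is 114 > 64 bytes, so it is hashed to 28 bytes then zero-padded to 64: |K'| = 64.

64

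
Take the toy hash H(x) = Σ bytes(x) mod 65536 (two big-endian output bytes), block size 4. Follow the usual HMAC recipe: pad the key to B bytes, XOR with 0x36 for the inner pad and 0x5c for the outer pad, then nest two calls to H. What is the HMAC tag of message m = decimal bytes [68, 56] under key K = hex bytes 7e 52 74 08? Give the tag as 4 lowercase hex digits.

Key hex bytes 7e 52 74 08 is exactly B = 4 bytes: K' = 7e 52 74 08.
K' ⊕ ipad = 48 64 42 3e.  K' ⊕ opad = 22 0e 28 54.
Inner input = (K'⊕ipad) ∥ m = 48 64 42 3e ∥ 44 38.
Inner hash: sum = 72+100+66+62+68+56 = 424 → 01 a8.
Outer input = (K'⊕opad) ∥ inner = 22 0e 28 54 ∥ 01 a8.
Outer hash (tag): sum = 34+14+40+84+1+168 = 341 → 01 55.

0155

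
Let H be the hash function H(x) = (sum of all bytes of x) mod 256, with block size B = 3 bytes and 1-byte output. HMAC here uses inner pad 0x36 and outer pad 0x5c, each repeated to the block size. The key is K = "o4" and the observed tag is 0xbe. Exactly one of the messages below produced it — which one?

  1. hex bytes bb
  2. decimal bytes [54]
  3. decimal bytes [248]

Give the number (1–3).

2

Key "o4" = 6f 34 is 2 bytes ≤ B = 3; zero-pad to 3 bytes: K' = 6f 34 00.
K' ⊕ ipad = 59 02 36; K' ⊕ opad = 33 68 5c.
m1: inner = H(59 02 36 bb) = 4c; tag = H(33 68 5c 4c) = 43
m2: inner = H(59 02 36 36) = c7; tag = H(33 68 5c c7) = be ← matches
m3: inner = H(59 02 36 f8) = 89; tag = H(33 68 5c 89) = 80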